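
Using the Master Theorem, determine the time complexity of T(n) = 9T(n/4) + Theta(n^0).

Master Theorem for T(n) = 9T(n/4) + O(n^0):

a = 9, b = 4, c = 0
log_b(a) = log_4(9) = 1.5850

Case 1: c = 0 < log_4(9) = 1.5850
T(n) = O(n^(log_4 9))

For T(n) = 9T(n/4) + O(n^0): log_4(9) = 1.5850. This is Case 1 of the Master Theorem (c < log_b(a), work dominated by leaves), giving O(n^(log_4 9)).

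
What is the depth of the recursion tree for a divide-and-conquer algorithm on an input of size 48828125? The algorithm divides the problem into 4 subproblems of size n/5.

For divide and conquer with division factor 5:

Problem sizes at each level:
Level 0: 48828125
Level 1: 9765625
Level 2: 1953125
Level 3: 390625
Level 4: 78125
Level 5: 15625
Level 6: 3125
Level 7: 625
Level 8: 125
Level 9: 25
Level 10: 5
Level 11: 1

The root is level 0 and the size-1 base case is level 11 (the tree spans levels 0 through 11, i.e. 12 levels counting the root), so the depth is the number of divisions: log_5(48828125) = 11

The recursion tree depth is log_5(48828125) = 11. At each level, the problem size is divided by 5, so it takes 11 divisions to reduce to a base case of size 1. The algorithm makes 4 recursive calls at each level.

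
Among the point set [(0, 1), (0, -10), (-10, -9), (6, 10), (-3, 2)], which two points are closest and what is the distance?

Computing all pairwise distances among 5 points:

d((0, 1), (0, -10)) = 11.0
d((0, 1), (-10, -9)) = 14.1421
d((0, 1), (6, 10)) = 10.8167
d((0, 1), (-3, 2)) = 3.1623 <-- minimum
d((0, -10), (-10, -9)) = 10.0499
d((0, -10), (6, 10)) = 20.8806
d((0, -10), (-3, 2)) = 12.3693
d((-10, -9), (6, 10)) = 24.8395
d((-10, -9), (-3, 2)) = 13.0384
d((6, 10), (-3, 2)) = 12.0416

Closest pair: (0, 1) and (-3, 2) with distance 3.1623

The closest pair is (0, 1) and (-3, 2) with Euclidean distance 3.1623. For 5 points, brute-force pairwise comparison is shown above. For large n, the divide-and-conquer algorithm (sort by x, recurse on halves, check the dividing strip) achieves O(n log n).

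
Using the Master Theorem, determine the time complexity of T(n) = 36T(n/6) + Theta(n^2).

Master Theorem for T(n) = 36T(n/6) + O(n^2):

a = 36, b = 6, c = 2
log_b(a) = log_6(36) = 2.0000

Case 2: c = 2 = log_6(36) = 2.0000
T(n) = O(n^2 log n) = O(n^2 log n)

For T(n) = 36T(n/6) + O(n^2): log_6(36) = 2.0000. This is Case 2 of the Master Theorem (c = log_b(a), equal work at all levels), giving O(n^2 log n).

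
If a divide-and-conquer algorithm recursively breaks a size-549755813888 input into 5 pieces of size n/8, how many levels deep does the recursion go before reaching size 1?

For divide and conquer with division factor 8:

Problem sizes at each level:
Level 0: 549755813888
Level 1: 68719476736
Level 2: 8589934592
Level 3: 1073741824
Level 4: 134217728
Level 5: 16777216
Level 6: 2097152
Level 7: 262144
Level 8: 32768
Level 9: 4096
Level 10: 512
Level 11: 64
Level 12: 8
Level 13: 1

The root is level 0 and the size-1 base case is level 13 (the tree spans levels 0 through 13, i.e. 14 levels counting the root), so the depth is the number of divisions: log_8(549755813888) = 13

The recursion tree depth is log_8(549755813888) = 13. At each level, the problem size is divided by 8, so it takes 13 divisions to reduce to a base case of size 1. The algorithm makes 5 recursive calls at each level.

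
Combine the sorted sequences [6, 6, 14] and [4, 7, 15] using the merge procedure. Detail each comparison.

Merging process:

Compare 6 vs 4: take 4 from right. Merged: [4]
Compare 6 vs 7: take 6 from left. Merged: [4, 6]
Compare 6 vs 7: take 6 from left. Merged: [4, 6, 6]
Compare 14 vs 7: take 7 from right. Merged: [4, 6, 6, 7]
Compare 14 vs 15: take 14 from left. Merged: [4, 6, 6, 7, 14]
Append remaining from right: [15]. Merged: [4, 6, 6, 7, 14, 15]

Final merged array: [4, 6, 6, 7, 14, 15]
Total comparisons: 5

The merged array is [4, 6, 6, 7, 14, 15], requiring 5 comparisons. The merge step runs in O(n) time where n is the total number of elements.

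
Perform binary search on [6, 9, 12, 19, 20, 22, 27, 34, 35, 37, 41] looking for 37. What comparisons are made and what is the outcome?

Binary search for 37 in [6, 9, 12, 19, 20, 22, 27, 34, 35, 37, 41]:

lo=0, hi=10, mid=5, arr[mid]=22 -> 22 < 37, search right half
lo=6, hi=10, mid=8, arr[mid]=35 -> 35 < 37, search right half
lo=9, hi=10, mid=9, arr[mid]=37 -> Found target at index 9!

Binary search finds 37 at index 9 after 3 comparisons. The search repeatedly halves the search space by comparing with the middle element.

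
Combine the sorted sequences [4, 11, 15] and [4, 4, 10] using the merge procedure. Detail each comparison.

Merging process:

Compare 4 vs 4: take 4 from left. Merged: [4]
Compare 11 vs 4: take 4 from right. Merged: [4, 4]
Compare 11 vs 4: take 4 from right. Merged: [4, 4, 4]
Compare 11 vs 10: take 10 from right. Merged: [4, 4, 4, 10]
Append remaining from left: [11, 15]. Merged: [4, 4, 4, 10, 11, 15]

Final merged array: [4, 4, 4, 10, 11, 15]
Total comparisons: 4

The merged array is [4, 4, 4, 10, 11, 15], requiring 4 comparisons. The merge step runs in O(n) time where n is the total number of elements.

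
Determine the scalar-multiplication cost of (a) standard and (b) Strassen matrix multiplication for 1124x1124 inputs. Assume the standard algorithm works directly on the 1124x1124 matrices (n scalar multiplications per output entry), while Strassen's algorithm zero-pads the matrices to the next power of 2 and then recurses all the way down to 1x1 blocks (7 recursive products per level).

Matrix multiplication for 1124x1124 matrices:

Strassen's algorithm requires power-of-2 dimensions. Pad 1124x1124 to 2048x2048 (next power of 2).

Standard algorithm: 1124^3 = 1420034624 multiplications
Strassen's algorithm: 7^(log2(2048)) = 7^11 = 1977326743 multiplications
Difference: 1420034624 - 1977326743 = -557292119 (Strassen uses MORE here due to padding overhead — for small or just-over-power-of-2 n, padding can outweigh the per-level savings)

Standard: 1420034624 multiplications (1124^3). Strassen: 1977326743 multiplications (7^11, after padding to 2048x2048). Strassen reduces 8 recursive multiplications to 7 at each level.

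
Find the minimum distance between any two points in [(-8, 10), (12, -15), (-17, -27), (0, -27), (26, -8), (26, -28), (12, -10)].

Computing all pairwise distances among 7 points:

d((-8, 10), (12, -15)) = 32.0156
d((-8, 10), (-17, -27)) = 38.0789
d((-8, 10), (0, -27)) = 37.855
d((-8, 10), (26, -8)) = 38.4708
d((-8, 10), (26, -28)) = 50.9902
d((-8, 10), (12, -10)) = 28.2843
d((12, -15), (-17, -27)) = 31.3847
d((12, -15), (0, -27)) = 16.9706
d((12, -15), (26, -8)) = 15.6525
d((12, -15), (26, -28)) = 19.105
d((12, -15), (12, -10)) = 5.0 <-- minimum
d((-17, -27), (0, -27)) = 17.0
d((-17, -27), (26, -8)) = 47.0106
d((-17, -27), (26, -28)) = 43.0116
d((-17, -27), (12, -10)) = 33.6155
d((0, -27), (26, -8)) = 32.2025
d((0, -27), (26, -28)) = 26.0192
d((0, -27), (12, -10)) = 20.8087
d((26, -8), (26, -28)) = 20.0
d((26, -8), (12, -10)) = 14.1421
d((26, -28), (12, -10)) = 22.8035

Closest pair: (12, -15) and (12, -10) with distance 5.0

The closest pair is (12, -15) and (12, -10) with Euclidean distance 5.0. For 7 points, brute-force pairwise comparison is shown above. For large n, the divide-and-conquer algorithm (sort by x, recurse on halves, check the dividing strip) achieves O(n log n).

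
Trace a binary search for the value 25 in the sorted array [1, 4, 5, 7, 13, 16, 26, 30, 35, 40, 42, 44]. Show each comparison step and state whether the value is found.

Binary search for 25 in [1, 4, 5, 7, 13, 16, 26, 30, 35, 40, 42, 44]:

lo=0, hi=11, mid=5, arr[mid]=16 -> 16 < 25, search right half
lo=6, hi=11, mid=8, arr[mid]=35 -> 35 > 25, search left half
lo=6, hi=7, mid=6, arr[mid]=26 -> 26 > 25, search left half
lo=6 > hi=5, target 25 not found

Binary search determines that 25 is not in the array after 3 comparisons. The search space was exhausted without finding the target.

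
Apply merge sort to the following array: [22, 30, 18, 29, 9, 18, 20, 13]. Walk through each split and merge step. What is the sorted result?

Merge sort trace:

Split: [22, 30, 18, 29, 9, 18, 20, 13] -> [22, 30, 18, 29] and [9, 18, 20, 13]
  Split: [22, 30, 18, 29] -> [22, 30] and [18, 29]
    Split: [22, 30] -> [22] and [30]
    Merge: [22] + [30] -> [22, 30]
    Split: [18, 29] -> [18] and [29]
    Merge: [18] + [29] -> [18, 29]
  Merge: [22, 30] + [18, 29] -> [18, 22, 29, 30]
  Split: [9, 18, 20, 13] -> [9, 18] and [20, 13]
    Split: [9, 18] -> [9] and [18]
    Merge: [9] + [18] -> [9, 18]
    Split: [20, 13] -> [20] and [13]
    Merge: [20] + [13] -> [13, 20]
  Merge: [9, 18] + [13, 20] -> [9, 13, 18, 20]
Merge: [18, 22, 29, 30] + [9, 13, 18, 20] -> [9, 13, 18, 18, 20, 22, 29, 30]

Final sorted array: [9, 13, 18, 18, 20, 22, 29, 30]

The merge sort proceeds by recursively splitting the array and merging sorted halves.
After all merges, the sorted array is [9, 13, 18, 18, 20, 22, 29, 30].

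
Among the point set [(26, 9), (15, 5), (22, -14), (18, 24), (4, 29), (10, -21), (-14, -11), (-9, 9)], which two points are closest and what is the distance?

Computing all pairwise distances among 8 points:

d((26, 9), (15, 5)) = 11.7047 <-- minimum
d((26, 9), (22, -14)) = 23.3452
d((26, 9), (18, 24)) = 17.0
d((26, 9), (4, 29)) = 29.7321
d((26, 9), (10, -21)) = 34.0
d((26, 9), (-14, -11)) = 44.7214
d((26, 9), (-9, 9)) = 35.0
d((15, 5), (22, -14)) = 20.2485
d((15, 5), (18, 24)) = 19.2354
d((15, 5), (4, 29)) = 26.4008
d((15, 5), (10, -21)) = 26.4764
d((15, 5), (-14, -11)) = 33.121
d((15, 5), (-9, 9)) = 24.3311
d((22, -14), (18, 24)) = 38.2099
d((22, -14), (4, 29)) = 46.6154
d((22, -14), (10, -21)) = 13.8924
d((22, -14), (-14, -11)) = 36.1248
d((22, -14), (-9, 9)) = 38.6005
d((18, 24), (4, 29)) = 14.8661
d((18, 24), (10, -21)) = 45.7056
d((18, 24), (-14, -11)) = 47.4236
d((18, 24), (-9, 9)) = 30.8869
d((4, 29), (10, -21)) = 50.3587
d((4, 29), (-14, -11)) = 43.8634
d((4, 29), (-9, 9)) = 23.8537
d((10, -21), (-14, -11)) = 26.0
d((10, -21), (-9, 9)) = 35.5106
d((-14, -11), (-9, 9)) = 20.6155

Closest pair: (26, 9) and (15, 5) with distance 11.7047

The closest pair is (26, 9) and (15, 5) with Euclidean distance 11.7047. For 8 points, brute-force pairwise comparison is shown above. For large n, the divide-and-conquer algorithm (sort by x, recurse on halves, check the dividing strip) achieves O(n log n).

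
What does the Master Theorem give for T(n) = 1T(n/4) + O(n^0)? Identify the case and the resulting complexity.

Master Theorem for T(n) = 1T(n/4) + O(n^0):

a = 1, b = 4, c = 0
log_b(a) = log_4(1) = 0.0000

Case 2: c = 0 = log_4(1) = 0.0000
T(n) = O(n^0 log n) = O(log n)

For T(n) = 1T(n/4) + O(n^0): log_4(1) = 0.0000. This is Case 2 of the Master Theorem (c = log_b(a), equal work at all levels), giving O(log n).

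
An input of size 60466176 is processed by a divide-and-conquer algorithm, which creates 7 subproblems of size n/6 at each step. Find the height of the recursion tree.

For divide and conquer with division factor 6:

Problem sizes at each level:
Level 0: 60466176
Level 1: 10077696
Level 2: 1679616
Level 3: 279936
Level 4: 46656
Level 5: 7776
Level 6: 1296
Level 7: 216
Level 8: 36
Level 9: 6
Level 10: 1

The root is level 0 and the size-1 base case is level 10 (the tree spans levels 0 through 10, i.e. 11 levels counting the root), so the depth is the number of divisions: log_6(60466176) = 10

The recursion tree depth is log_6(60466176) = 10. At each level, the problem size is divided by 6, so it takes 10 divisions to reduce to a base case of size 1. The algorithm makes 7 recursive calls at each level.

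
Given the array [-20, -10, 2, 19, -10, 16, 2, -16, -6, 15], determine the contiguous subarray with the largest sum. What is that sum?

Using Kadane's algorithm on [-20, -10, 2, 19, -10, 16, 2, -16, -6, 15]:

Scanning through the array:
Position 1 (value -10): max_ending_here = -10, max_so_far = -10
Position 2 (value 2): max_ending_here = 2, max_so_far = 2
Position 3 (value 19): max_ending_here = 21, max_so_far = 21
Position 4 (value -10): max_ending_here = 11, max_so_far = 21
Position 5 (value 16): max_ending_here = 27, max_so_far = 27
Position 6 (value 2): max_ending_here = 29, max_so_far = 29
Position 7 (value -16): max_ending_here = 13, max_so_far = 29
Position 8 (value -6): max_ending_here = 7, max_so_far = 29
Position 9 (value 15): max_ending_here = 22, max_so_far = 29

Maximum subarray: [2, 19, -10, 16, 2]
Maximum sum: 29

The maximum subarray is [2, 19, -10, 16, 2] with sum 29. This subarray runs from index 2 to index 6.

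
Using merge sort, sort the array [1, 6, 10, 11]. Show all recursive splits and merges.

Merge sort trace:

Split: [1, 6, 10, 11] -> [1, 6] and [10, 11]
  Split: [1, 6] -> [1] and [6]
  Merge: [1] + [6] -> [1, 6]
  Split: [10, 11] -> [10] and [11]
  Merge: [10] + [11] -> [10, 11]
Merge: [1, 6] + [10, 11] -> [1, 6, 10, 11]

Final sorted array: [1, 6, 10, 11]

The merge sort proceeds by recursively splitting the array and merging sorted halves.
After all merges, the sorted array is [1, 6, 10, 11].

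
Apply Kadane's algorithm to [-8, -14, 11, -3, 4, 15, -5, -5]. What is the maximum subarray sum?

Using Kadane's algorithm on [-8, -14, 11, -3, 4, 15, -5, -5]:

Scanning through the array:
Position 1 (value -14): max_ending_here = -14, max_so_far = -8
Position 2 (value 11): max_ending_here = 11, max_so_far = 11
Position 3 (value -3): max_ending_here = 8, max_so_far = 11
Position 4 (value 4): max_ending_here = 12, max_so_far = 12
Position 5 (value 15): max_ending_here = 27, max_so_far = 27
Position 6 (value -5): max_ending_here = 22, max_so_far = 27
Position 7 (value -5): max_ending_here = 17, max_so_far = 27

Maximum subarray: [11, -3, 4, 15]
Maximum sum: 27

The maximum subarray is [11, -3, 4, 15] with sum 27. This subarray runs from index 2 to index 5.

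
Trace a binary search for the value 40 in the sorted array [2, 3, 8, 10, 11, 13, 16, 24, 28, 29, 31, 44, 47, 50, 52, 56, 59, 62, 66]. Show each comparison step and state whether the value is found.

Binary search for 40 in [2, 3, 8, 10, 11, 13, 16, 24, 28, 29, 31, 44, 47, 50, 52, 56, 59, 62, 66]:

lo=0, hi=18, mid=9, arr[mid]=29 -> 29 < 40, search right half
lo=10, hi=18, mid=14, arr[mid]=52 -> 52 > 40, search left half
lo=10, hi=13, mid=11, arr[mid]=44 -> 44 > 40, search left half
lo=10, hi=10, mid=10, arr[mid]=31 -> 31 < 40, search right half
lo=11 > hi=10, target 40 not found

Binary search determines that 40 is not in the array after 4 comparisons. The search space was exhausted without finding the target.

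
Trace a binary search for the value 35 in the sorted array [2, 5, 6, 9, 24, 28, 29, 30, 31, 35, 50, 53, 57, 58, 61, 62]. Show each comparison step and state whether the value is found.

Binary search for 35 in [2, 5, 6, 9, 24, 28, 29, 30, 31, 35, 50, 53, 57, 58, 61, 62]:

lo=0, hi=15, mid=7, arr[mid]=30 -> 30 < 35, search right half
lo=8, hi=15, mid=11, arr[mid]=53 -> 53 > 35, search left half
lo=8, hi=10, mid=9, arr[mid]=35 -> Found target at index 9!

Binary search finds 35 at index 9 after 3 comparisons. The search repeatedly halves the search space by comparing with the middle element.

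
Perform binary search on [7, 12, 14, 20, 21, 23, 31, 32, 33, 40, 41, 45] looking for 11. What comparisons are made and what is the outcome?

Binary search for 11 in [7, 12, 14, 20, 21, 23, 31, 32, 33, 40, 41, 45]:

lo=0, hi=11, mid=5, arr[mid]=23 -> 23 > 11, search left half
lo=0, hi=4, mid=2, arr[mid]=14 -> 14 > 11, search left half
lo=0, hi=1, mid=0, arr[mid]=7 -> 7 < 11, search right half
lo=1, hi=1, mid=1, arr[mid]=12 -> 12 > 11, search left half
lo=1 > hi=0, target 11 not found

Binary search determines that 11 is not in the array after 4 comparisons. The search space was exhausted without finding the target.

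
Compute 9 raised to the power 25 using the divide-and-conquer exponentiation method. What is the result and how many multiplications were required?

Computing 9^25 by squaring (build up from 9^1; each line after the first costs one multiplication):

9^1 = 9
9^2 = (9^1)^2 = 9^2 = 81
9^3 = 9 * 9^2 = 9 * 81 = 729
9^6 = (9^3)^2 = 729^2 = 531441
9^12 = (9^6)^2 = 531441^2 = 282429536481
9^24 = (9^12)^2 = 282429536481^2 = 79766443076872509863361
9^25 = 9 * 9^24 = 9 * 79766443076872509863361 = 717897987691852588770249

Result: 717897987691852588770249
Multiplications needed: 6 (6 lines after 9^1)

9^25 = 717897987691852588770249. Using exponentiation by squaring, this requires 6 multiplications. The key idea: if the exponent is even, square the half-power; if odd, multiply by the base once.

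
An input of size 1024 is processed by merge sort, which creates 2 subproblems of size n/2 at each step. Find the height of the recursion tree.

For divide and conquer with division factor 2:

Problem sizes at each level:
Level 0: 1024
Level 1: 512
Level 2: 256
Level 3: 128
Level 4: 64
Level 5: 32
Level 6: 16
Level 7: 8
Level 8: 4
Level 9: 2
Level 10: 1

The root is level 0 and the size-1 base case is level 10 (the tree spans levels 0 through 10, i.e. 11 levels counting the root), so the depth is the number of divisions: log_2(1024) = 10

The recursion tree depth is log_2(1024) = 10. At each level, the problem size is divided by 2, so it takes 10 divisions to reduce to a base case of size 1. The algorithm makes 2 recursive calls at each level.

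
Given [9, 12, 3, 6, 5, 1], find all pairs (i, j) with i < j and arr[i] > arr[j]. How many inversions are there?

Finding inversions in [9, 12, 3, 6, 5, 1]:

(0, 2): arr[0]=9 > arr[2]=3
(0, 3): arr[0]=9 > arr[3]=6
(0, 4): arr[0]=9 > arr[4]=5
(0, 5): arr[0]=9 > arr[5]=1
(1, 2): arr[1]=12 > arr[2]=3
(1, 3): arr[1]=12 > arr[3]=6
(1, 4): arr[1]=12 > arr[4]=5
(1, 5): arr[1]=12 > arr[5]=1
(2, 5): arr[2]=3 > arr[5]=1
(3, 4): arr[3]=6 > arr[4]=5
(3, 5): arr[3]=6 > arr[5]=1
(4, 5): arr[4]=5 > arr[5]=1

Total inversions: 12

The array has 12 inversion(s): (0,2), (0,3), (0,4), (0,5), (1,2), (1,3), (1,4), (1,5), (2,5), (3,4), (3,5), (4,5). Each pair (i,j) satisfies i < j and arr[i] > arr[j].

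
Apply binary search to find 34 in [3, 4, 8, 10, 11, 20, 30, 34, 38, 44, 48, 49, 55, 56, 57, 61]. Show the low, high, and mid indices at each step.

Binary search for 34 in [3, 4, 8, 10, 11, 20, 30, 34, 38, 44, 48, 49, 55, 56, 57, 61]:

lo=0, hi=15, mid=7, arr[mid]=34 -> Found target at index 7!

Binary search finds 34 at index 7 after 1 comparisons. The search repeatedly halves the search space by comparing with the middle element.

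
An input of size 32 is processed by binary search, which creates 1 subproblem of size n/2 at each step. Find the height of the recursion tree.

For divide and conquer with division factor 2:

Problem sizes at each level:
Level 0: 32
Level 1: 16
Level 2: 8
Level 3: 4
Level 4: 2
Level 5: 1

The root is level 0 and the size-1 base case is level 5 (the tree spans levels 0 through 5, i.e. 6 levels counting the root), so the depth is the number of divisions: log_2(32) = 5

The recursion tree depth is log_2(32) = 5. At each level, the problem size is divided by 2, so it takes 5 divisions to reduce to a base case of size 1. The algorithm makes 1 recursive call at each level.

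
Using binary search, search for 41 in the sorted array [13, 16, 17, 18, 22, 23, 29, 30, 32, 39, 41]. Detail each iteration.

Binary search for 41 in [13, 16, 17, 18, 22, 23, 29, 30, 32, 39, 41]:

lo=0, hi=10, mid=5, arr[mid]=23 -> 23 < 41, search right half
lo=6, hi=10, mid=8, arr[mid]=32 -> 32 < 41, search right half
lo=9, hi=10, mid=9, arr[mid]=39 -> 39 < 41, search right half
lo=10, hi=10, mid=10, arr[mid]=41 -> Found target at index 10!

Binary search finds 41 at index 10 after 4 comparisons. The search repeatedly halves the search space by comparing with the middle element.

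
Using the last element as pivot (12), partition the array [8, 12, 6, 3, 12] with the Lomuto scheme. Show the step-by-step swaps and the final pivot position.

Lomuto partition with pivot = 12:

Initial array: [8, 12, 6, 3, 12]

arr[0]=8 <= 12: swap with position 0, array becomes [8, 12, 6, 3, 12]
arr[1]=12 <= 12: swap with position 1, array becomes [8, 12, 6, 3, 12]
arr[2]=6 <= 12: swap with position 2, array becomes [8, 12, 6, 3, 12]
arr[3]=3 <= 12: swap with position 3, array becomes [8, 12, 6, 3, 12]

Place pivot at position 4: [8, 12, 6, 3, 12]
Pivot position: 4

After partitioning with pivot 12, the array becomes [8, 12, 6, 3, 12]. The pivot is placed at index 4. All elements to the left of the pivot are <= 12, and all elements to the right are > 12.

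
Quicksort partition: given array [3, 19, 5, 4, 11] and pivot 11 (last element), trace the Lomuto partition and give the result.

Lomuto partition with pivot = 11:

Initial array: [3, 19, 5, 4, 11]

arr[0]=3 <= 11: swap with position 0, array becomes [3, 19, 5, 4, 11]
arr[1]=19 > 11: no swap
arr[2]=5 <= 11: swap with position 1, array becomes [3, 5, 19, 4, 11]
arr[3]=4 <= 11: swap with position 2, array becomes [3, 5, 4, 19, 11]

Place pivot at position 3: [3, 5, 4, 11, 19]
Pivot position: 3

After partitioning with pivot 11, the array becomes [3, 5, 4, 11, 19]. The pivot is placed at index 3. All elements to the left of the pivot are <= 11, and all elements to the right are > 11.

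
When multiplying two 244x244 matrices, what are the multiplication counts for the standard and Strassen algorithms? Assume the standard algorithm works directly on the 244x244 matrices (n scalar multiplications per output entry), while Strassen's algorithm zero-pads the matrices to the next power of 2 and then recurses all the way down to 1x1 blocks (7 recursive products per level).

Matrix multiplication for 244x244 matrices:

Strassen's algorithm requires power-of-2 dimensions. Pad 244x244 to 256x256 (next power of 2).

Standard algorithm: 244^3 = 14526784 multiplications
Strassen's algorithm: 7^(log2(256)) = 7^8 = 5764801 multiplications
Savings: 14526784 - 5764801 = 8761983 multiplications

Standard: 14526784 multiplications (244^3). Strassen: 5764801 multiplications (7^8, after padding to 256x256). Strassen reduces 8 recursive multiplications to 7 at each level.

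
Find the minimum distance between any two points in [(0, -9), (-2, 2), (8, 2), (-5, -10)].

Computing all pairwise distances among 4 points:

d((0, -9), (-2, 2)) = 11.1803
d((0, -9), (8, 2)) = 13.6015
d((0, -9), (-5, -10)) = 5.099 <-- minimum
d((-2, 2), (8, 2)) = 10.0
d((-2, 2), (-5, -10)) = 12.3693
d((8, 2), (-5, -10)) = 17.6918

Closest pair: (0, -9) and (-5, -10) with distance 5.099

The closest pair is (0, -9) and (-5, -10) with Euclidean distance 5.099. For 4 points, brute-force pairwise comparison is shown above. For large n, the divide-and-conquer algorithm (sort by x, recurse on halves, check the dividing strip) achieves O(n log n).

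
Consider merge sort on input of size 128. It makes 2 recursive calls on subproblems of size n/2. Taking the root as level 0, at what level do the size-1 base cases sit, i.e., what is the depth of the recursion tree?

For divide and conquer with division factor 2:

Problem sizes at each level:
Level 0: 128
Level 1: 64
Level 2: 32
Level 3: 16
Level 4: 8
Level 5: 4
Level 6: 2
Level 7: 1

The root is level 0 and the size-1 base case is level 7 (the tree spans levels 0 through 7, i.e. 8 levels counting the root), so the depth is the number of divisions: log_2(128) = 7

The recursion tree depth is log_2(128) = 7. At each level, the problem size is divided by 2, so it takes 7 divisions to reduce to a base case of size 1. The algorithm makes 2 recursive calls at each level.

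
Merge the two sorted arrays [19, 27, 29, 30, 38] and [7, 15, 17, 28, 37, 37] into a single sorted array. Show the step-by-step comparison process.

Merging process:

Compare 19 vs 7: take 7 from right. Merged: [7]
Compare 19 vs 15: take 15 from right. Merged: [7, 15]
Compare 19 vs 17: take 17 from right. Merged: [7, 15, 17]
Compare 19 vs 28: take 19 from left. Merged: [7, 15, 17, 19]
Compare 27 vs 28: take 27 from left. Merged: [7, 15, 17, 19, 27]
Compare 29 vs 28: take 28 from right. Merged: [7, 15, 17, 19, 27, 28]
Compare 29 vs 37: take 29 from left. Merged: [7, 15, 17, 19, 27, 28, 29]
Compare 30 vs 37: take 30 from left. Merged: [7, 15, 17, 19, 27, 28, 29, 30]
Compare 38 vs 37: take 37 from right. Merged: [7, 15, 17, 19, 27, 28, 29, 30, 37]
Compare 38 vs 37: take 37 from right. Merged: [7, 15, 17, 19, 27, 28, 29, 30, 37, 37]
Append remaining from left: [38]. Merged: [7, 15, 17, 19, 27, 28, 29, 30, 37, 37, 38]

Final merged array: [7, 15, 17, 19, 27, 28, 29, 30, 37, 37, 38]
Total comparisons: 10

The merged array is [7, 15, 17, 19, 27, 28, 29, 30, 37, 37, 38], requiring 10 comparisons. The merge step runs in O(n) time where n is the total number of elements.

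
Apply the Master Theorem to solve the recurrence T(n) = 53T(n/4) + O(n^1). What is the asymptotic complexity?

Master Theorem for T(n) = 53T(n/4) + O(n^1):

a = 53, b = 4, c = 1
log_b(a) = log_4(53) = 2.8640

Case 1: c = 1 < log_4(53) = 2.8640
T(n) = O(n^(log_4 53))

For T(n) = 53T(n/4) + O(n^1): log_4(53) = 2.8640. This is Case 1 of the Master Theorem (c < log_b(a), work dominated by leaves), giving O(n^(log_4 53)).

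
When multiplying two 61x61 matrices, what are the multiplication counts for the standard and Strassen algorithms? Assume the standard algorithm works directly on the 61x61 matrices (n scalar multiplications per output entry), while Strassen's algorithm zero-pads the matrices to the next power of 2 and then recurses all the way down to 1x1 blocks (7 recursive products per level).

Matrix multiplication for 61x61 matrices:

Strassen's algorithm requires power-of-2 dimensions. Pad 61x61 to 64x64 (next power of 2).

Standard algorithm: 61^3 = 226981 multiplications
Strassen's algorithm: 7^(log2(64)) = 7^6 = 117649 multiplications
Savings: 226981 - 117649 = 109332 multiplications

Standard: 226981 multiplications (61^3). Strassen: 117649 multiplications (7^6, after padding to 64x64). Strassen reduces 8 recursive multiplications to 7 at each level.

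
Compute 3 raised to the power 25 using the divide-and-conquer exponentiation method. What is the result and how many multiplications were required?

Computing 3^25 by squaring (build up from 3^1; each line after the first costs one multiplication):

3^1 = 3
3^2 = (3^1)^2 = 3^2 = 9
3^3 = 3 * 3^2 = 3 * 9 = 27
3^6 = (3^3)^2 = 27^2 = 729
3^12 = (3^6)^2 = 729^2 = 531441
3^24 = (3^12)^2 = 531441^2 = 282429536481
3^25 = 3 * 3^24 = 3 * 282429536481 = 847288609443

Result: 847288609443
Multiplications needed: 6 (6 lines after 3^1)

3^25 = 847288609443. Using exponentiation by squaring, this requires 6 multiplications. The key idea: if the exponent is even, square the half-power; if odd, multiply by the base once.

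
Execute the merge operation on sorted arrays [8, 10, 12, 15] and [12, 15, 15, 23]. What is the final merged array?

Merging process:

Compare 8 vs 12: take 8 from left. Merged: [8]
Compare 10 vs 12: take 10 from left. Merged: [8, 10]
Compare 12 vs 12: take 12 from left. Merged: [8, 10, 12]
Compare 15 vs 12: take 12 from right. Merged: [8, 10, 12, 12]
Compare 15 vs 15: take 15 from left. Merged: [8, 10, 12, 12, 15]
Append remaining from right: [15, 15, 23]. Merged: [8, 10, 12, 12, 15, 15, 15, 23]

Final merged array: [8, 10, 12, 12, 15, 15, 15, 23]
Total comparisons: 5

The merged array is [8, 10, 12, 12, 15, 15, 15, 23], requiring 5 comparisons. The merge step runs in O(n) time where n is the total number of elements.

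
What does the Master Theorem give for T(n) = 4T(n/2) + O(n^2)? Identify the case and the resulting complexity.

Master Theorem for T(n) = 4T(n/2) + O(n^2):

a = 4, b = 2, c = 2
log_b(a) = log_2(4) = 2.0000

Case 2: c = 2 = log_2(4) = 2.0000
T(n) = O(n^2 log n) = O(n^2 log n)

For T(n) = 4T(n/2) + O(n^2): log_2(4) = 2.0000. This is Case 2 of the Master Theorem (c = log_b(a), equal work at all levels), giving O(n^2 log n).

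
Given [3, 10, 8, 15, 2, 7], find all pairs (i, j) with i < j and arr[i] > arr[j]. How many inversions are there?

Finding inversions in [3, 10, 8, 15, 2, 7]:

(0, 4): arr[0]=3 > arr[4]=2
(1, 2): arr[1]=10 > arr[2]=8
(1, 4): arr[1]=10 > arr[4]=2
(1, 5): arr[1]=10 > arr[5]=7
(2, 4): arr[2]=8 > arr[4]=2
(2, 5): arr[2]=8 > arr[5]=7
(3, 4): arr[3]=15 > arr[4]=2
(3, 5): arr[3]=15 > arr[5]=7

Total inversions: 8

The array has 8 inversion(s): (0,4), (1,2), (1,4), (1,5), (2,4), (2,5), (3,4), (3,5). Each pair (i,j) satisfies i < j and arr[i] > arr[j].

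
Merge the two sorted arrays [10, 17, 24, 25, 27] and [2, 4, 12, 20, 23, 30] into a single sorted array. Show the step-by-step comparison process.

Merging process:

Compare 10 vs 2: take 2 from right. Merged: [2]
Compare 10 vs 4: take 4 from right. Merged: [2, 4]
Compare 10 vs 12: take 10 from left. Merged: [2, 4, 10]
Compare 17 vs 12: take 12 from right. Merged: [2, 4, 10, 12]
Compare 17 vs 20: take 17 from left. Merged: [2, 4, 10, 12, 17]
Compare 24 vs 20: take 20 from right. Merged: [2, 4, 10, 12, 17, 20]
Compare 24 vs 23: take 23 from right. Merged: [2, 4, 10, 12, 17, 20, 23]
Compare 24 vs 30: take 24 from left. Merged: [2, 4, 10, 12, 17, 20, 23, 24]
Compare 25 vs 30: take 25 from left. Merged: [2, 4, 10, 12, 17, 20, 23, 24, 25]
Compare 27 vs 30: take 27 from left. Merged: [2, 4, 10, 12, 17, 20, 23, 24, 25, 27]
Append remaining from right: [30]. Merged: [2, 4, 10, 12, 17, 20, 23, 24, 25, 27, 30]

Final merged array: [2, 4, 10, 12, 17, 20, 23, 24, 25, 27, 30]
Total comparisons: 10

The merged array is [2, 4, 10, 12, 17, 20, 23, 24, 25, 27, 30], requiring 10 comparisons. The merge step runs in O(n) time where n is the total number of elements.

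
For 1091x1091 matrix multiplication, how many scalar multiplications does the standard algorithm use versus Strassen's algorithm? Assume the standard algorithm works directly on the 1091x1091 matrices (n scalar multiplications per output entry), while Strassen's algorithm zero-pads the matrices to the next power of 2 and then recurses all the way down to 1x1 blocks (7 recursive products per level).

Matrix multiplication for 1091x1091 matrices:

Strassen's algorithm requires power-of-2 dimensions. Pad 1091x1091 to 2048x2048 (next power of 2).

Standard algorithm: 1091^3 = 1298596571 multiplications
Strassen's algorithm: 7^(log2(2048)) = 7^11 = 1977326743 multiplications
Difference: 1298596571 - 1977326743 = -678730172 (Strassen uses MORE here due to padding overhead — for small or just-over-power-of-2 n, padding can outweigh the per-level savings)

Standard: 1298596571 multiplications (1091^3). Strassen: 1977326743 multiplications (7^11, after padding to 2048x2048). Strassen reduces 8 recursive multiplications to 7 at each level.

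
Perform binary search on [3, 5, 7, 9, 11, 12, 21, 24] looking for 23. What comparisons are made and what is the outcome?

Binary search for 23 in [3, 5, 7, 9, 11, 12, 21, 24]:

lo=0, hi=7, mid=3, arr[mid]=9 -> 9 < 23, search right half
lo=4, hi=7, mid=5, arr[mid]=12 -> 12 < 23, search right half
lo=6, hi=7, mid=6, arr[mid]=21 -> 21 < 23, search right half
lo=7, hi=7, mid=7, arr[mid]=24 -> 24 > 23, search left half
lo=7 > hi=6, target 23 not found

Binary search determines that 23 is not in the array after 4 comparisons. The search space was exhausted without finding the target.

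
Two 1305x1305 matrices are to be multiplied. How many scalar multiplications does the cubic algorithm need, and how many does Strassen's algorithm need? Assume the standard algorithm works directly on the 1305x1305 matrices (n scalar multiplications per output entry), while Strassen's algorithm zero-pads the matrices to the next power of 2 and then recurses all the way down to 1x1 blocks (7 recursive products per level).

Matrix multiplication for 1305x1305 matrices:

Strassen's algorithm requires power-of-2 dimensions. Pad 1305x1305 to 2048x2048 (next power of 2).

Standard algorithm: 1305^3 = 2222447625 multiplications
Strassen's algorithm: 7^(log2(2048)) = 7^11 = 1977326743 multiplications
Savings: 2222447625 - 1977326743 = 245120882 multiplications

Standard: 2222447625 multiplications (1305^3). Strassen: 1977326743 multiplications (7^11, after padding to 2048x2048). Strassen reduces 8 recursive multiplications to 7 at each level.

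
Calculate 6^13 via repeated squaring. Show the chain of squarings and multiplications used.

Computing 6^13 by squaring (build up from 6^1; each line after the first costs one multiplication):

6^1 = 6
6^2 = (6^1)^2 = 6^2 = 36
6^3 = 6 * 6^2 = 6 * 36 = 216
6^6 = (6^3)^2 = 216^2 = 46656
6^12 = (6^6)^2 = 46656^2 = 2176782336
6^13 = 6 * 6^12 = 6 * 2176782336 = 13060694016

Result: 13060694016
Multiplications needed: 5 (5 lines after 6^1)

6^13 = 13060694016. Using exponentiation by squaring, this requires 5 multiplications. The key idea: if the exponent is even, square the half-power; if odd, multiply by the base once.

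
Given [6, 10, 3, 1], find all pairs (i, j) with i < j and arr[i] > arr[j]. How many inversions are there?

Finding inversions in [6, 10, 3, 1]:

(0, 2): arr[0]=6 > arr[2]=3
(0, 3): arr[0]=6 > arr[3]=1
(1, 2): arr[1]=10 > arr[2]=3
(1, 3): arr[1]=10 > arr[3]=1
(2, 3): arr[2]=3 > arr[3]=1

Total inversions: 5

The array has 5 inversion(s): (0,2), (0,3), (1,2), (1,3), (2,3). Each pair (i,j) satisfies i < j and arr[i] > arr[j].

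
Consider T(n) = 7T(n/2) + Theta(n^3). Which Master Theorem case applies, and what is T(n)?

Master Theorem for T(n) = 7T(n/2) + O(n^3):

a = 7, b = 2, c = 3
log_b(a) = log_2(7) = 2.8074

Case 3: c = 3 > log_2(7) = 2.8074
T(n) = O(n^3) = O(n^3)

For T(n) = 7T(n/2) + O(n^3): log_2(7) = 2.8074. This is Case 3 of the Master Theorem (c > log_b(a), work dominated by root), giving O(n^3).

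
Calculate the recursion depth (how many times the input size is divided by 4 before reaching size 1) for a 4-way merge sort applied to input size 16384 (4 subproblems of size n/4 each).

For divide and conquer with division factor 4:

Problem sizes at each level:
Level 0: 16384
Level 1: 4096
Level 2: 1024
Level 3: 256
Level 4: 64
Level 5: 16
Level 6: 4
Level 7: 1

The root is level 0 and the size-1 base case is level 7 (the tree spans levels 0 through 7, i.e. 8 levels counting the root), so the depth is the number of divisions: log_4(16384) = 7

The recursion tree depth is log_4(16384) = 7. At each level, the problem size is divided by 4, so it takes 7 divisions to reduce to a base case of size 1. The algorithm makes 4 recursive calls at each level.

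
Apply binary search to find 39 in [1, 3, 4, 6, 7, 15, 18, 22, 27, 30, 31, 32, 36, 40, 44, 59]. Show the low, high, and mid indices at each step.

Binary search for 39 in [1, 3, 4, 6, 7, 15, 18, 22, 27, 30, 31, 32, 36, 40, 44, 59]:

lo=0, hi=15, mid=7, arr[mid]=22 -> 22 < 39, search right half
lo=8, hi=15, mid=11, arr[mid]=32 -> 32 < 39, search right half
lo=12, hi=15, mid=13, arr[mid]=40 -> 40 > 39, search left half
lo=12, hi=12, mid=12, arr[mid]=36 -> 36 < 39, search right half
lo=13 > hi=12, target 39 not found

Binary search determines that 39 is not in the array after 4 comparisons. The search space was exhausted without finding the target.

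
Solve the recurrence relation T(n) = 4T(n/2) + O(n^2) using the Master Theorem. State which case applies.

Master Theorem for T(n) = 4T(n/2) + O(n^2):

a = 4, b = 2, c = 2
log_b(a) = log_2(4) = 2.0000

Case 2: c = 2 = log_2(4) = 2.0000
T(n) = O(n^2 log n) = O(n^2 log n)

For T(n) = 4T(n/2) + O(n^2): log_2(4) = 2.0000. This is Case 2 of the Master Theorem (c = log_b(a), equal work at all levels), giving O(n^2 log n).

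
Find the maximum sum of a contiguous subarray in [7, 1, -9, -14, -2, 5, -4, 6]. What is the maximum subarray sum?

Using Kadane's algorithm on [7, 1, -9, -14, -2, 5, -4, 6]:

Scanning through the array:
Position 1 (value 1): max_ending_here = 8, max_so_far = 8
Position 2 (value -9): max_ending_here = -1, max_so_far = 8
Position 3 (value -14): max_ending_here = -14, max_so_far = 8
Position 4 (value -2): max_ending_here = -2, max_so_far = 8
Position 5 (value 5): max_ending_here = 5, max_so_far = 8
Position 6 (value -4): max_ending_here = 1, max_so_far = 8
Position 7 (value 6): max_ending_here = 7, max_so_far = 8

Maximum subarray: [7, 1]
Maximum sum: 8

The maximum subarray is [7, 1] with sum 8. This subarray runs from index 0 to index 1.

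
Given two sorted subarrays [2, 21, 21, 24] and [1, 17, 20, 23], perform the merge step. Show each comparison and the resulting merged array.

Merging process:

Compare 2 vs 1: take 1 from right. Merged: [1]
Compare 2 vs 17: take 2 from left. Merged: [1, 2]
Compare 21 vs 17: take 17 from right. Merged: [1, 2, 17]
Compare 21 vs 20: take 20 from right. Merged: [1, 2, 17, 20]
Compare 21 vs 23: take 21 from left. Merged: [1, 2, 17, 20, 21]
Compare 21 vs 23: take 21 from left. Merged: [1, 2, 17, 20, 21, 21]
Compare 24 vs 23: take 23 from right. Merged: [1, 2, 17, 20, 21, 21, 23]
Append remaining from left: [24]. Merged: [1, 2, 17, 20, 21, 21, 23, 24]

Final merged array: [1, 2, 17, 20, 21, 21, 23, 24]
Total comparisons: 7

The merged array is [1, 2, 17, 20, 21, 21, 23, 24], requiring 7 comparisons. The merge step runs in O(n) time where n is the total number of elements.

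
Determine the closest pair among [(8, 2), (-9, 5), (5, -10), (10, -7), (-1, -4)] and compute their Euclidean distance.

Computing all pairwise distances among 5 points:

d((8, 2), (-9, 5)) = 17.2627
d((8, 2), (5, -10)) = 12.3693
d((8, 2), (10, -7)) = 9.2195
d((8, 2), (-1, -4)) = 10.8167
d((-9, 5), (5, -10)) = 20.5183
d((-9, 5), (10, -7)) = 22.4722
d((-9, 5), (-1, -4)) = 12.0416
d((5, -10), (10, -7)) = 5.831 <-- minimum
d((5, -10), (-1, -4)) = 8.4853
d((10, -7), (-1, -4)) = 11.4018

Closest pair: (5, -10) and (10, -7) with distance 5.831

The closest pair is (5, -10) and (10, -7) with Euclidean distance 5.831. For 5 points, brute-force pairwise comparison is shown above. For large n, the divide-and-conquer algorithm (sort by x, recurse on halves, check the dividing strip) achieves O(n log n).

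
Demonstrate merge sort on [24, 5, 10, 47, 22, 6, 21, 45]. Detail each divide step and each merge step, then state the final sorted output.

Merge sort trace:

Split: [24, 5, 10, 47, 22, 6, 21, 45] -> [24, 5, 10, 47] and [22, 6, 21, 45]
  Split: [24, 5, 10, 47] -> [24, 5] and [10, 47]
    Split: [24, 5] -> [24] and [5]
    Merge: [24] + [5] -> [5, 24]
    Split: [10, 47] -> [10] and [47]
    Merge: [10] + [47] -> [10, 47]
  Merge: [5, 24] + [10, 47] -> [5, 10, 24, 47]
  Split: [22, 6, 21, 45] -> [22, 6] and [21, 45]
    Split: [22, 6] -> [22] and [6]
    Merge: [22] + [6] -> [6, 22]
    Split: [21, 45] -> [21] and [45]
    Merge: [21] + [45] -> [21, 45]
  Merge: [6, 22] + [21, 45] -> [6, 21, 22, 45]
Merge: [5, 10, 24, 47] + [6, 21, 22, 45] -> [5, 6, 10, 21, 22, 24, 45, 47]

Final sorted array: [5, 6, 10, 21, 22, 24, 45, 47]

The merge sort proceeds by recursively splitting the array and merging sorted halves.
After all merges, the sorted array is [5, 6, 10, 21, 22, 24, 45, 47].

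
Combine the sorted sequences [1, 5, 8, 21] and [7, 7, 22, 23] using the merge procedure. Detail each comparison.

Merging process:

Compare 1 vs 7: take 1 from left. Merged: [1]
Compare 5 vs 7: take 5 from left. Merged: [1, 5]
Compare 8 vs 7: take 7 from right. Merged: [1, 5, 7]
Compare 8 vs 7: take 7 from right. Merged: [1, 5, 7, 7]
Compare 8 vs 22: take 8 from left. Merged: [1, 5, 7, 7, 8]
Compare 21 vs 22: take 21 from left. Merged: [1, 5, 7, 7, 8, 21]
Append remaining from right: [22, 23]. Merged: [1, 5, 7, 7, 8, 21, 22, 23]

Final merged array: [1, 5, 7, 7, 8, 21, 22, 23]
Total comparisons: 6

The merged array is [1, 5, 7, 7, 8, 21, 22, 23], requiring 6 comparisons. The merge step runs in O(n) time where n is the total number of elements.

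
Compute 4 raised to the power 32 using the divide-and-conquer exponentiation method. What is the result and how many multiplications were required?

Computing 4^32 by squaring (build up from 4^1; each line after the first costs one multiplication):

4^1 = 4
4^2 = (4^1)^2 = 4^2 = 16
4^4 = (4^2)^2 = 16^2 = 256
4^8 = (4^4)^2 = 256^2 = 65536
4^16 = (4^8)^2 = 65536^2 = 4294967296
4^32 = (4^16)^2 = 4294967296^2 = 18446744073709551616

Result: 18446744073709551616
Multiplications needed: 5 (5 lines after 4^1)

4^32 = 18446744073709551616. Using exponentiation by squaring, this requires 5 multiplications. The key idea: if the exponent is even, square the half-power; if odd, multiply by the base once.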